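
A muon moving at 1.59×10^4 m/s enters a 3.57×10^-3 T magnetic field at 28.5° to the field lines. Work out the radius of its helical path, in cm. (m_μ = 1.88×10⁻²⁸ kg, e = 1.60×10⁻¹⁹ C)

Only the perpendicular component v⊥ = v sin28.5° = 7590 m/s is bent by the field.
r = m v⊥ /(qB) = (1.88×10^-28)(7590) / [(1×1.60×10^-19)(3.57×10^-3)] = 2.50×10^-3 m.

r ≈ 0.250 cm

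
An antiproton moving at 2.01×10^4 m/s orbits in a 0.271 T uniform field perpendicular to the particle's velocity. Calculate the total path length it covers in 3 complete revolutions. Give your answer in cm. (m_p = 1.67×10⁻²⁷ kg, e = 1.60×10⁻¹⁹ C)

L ≈ 1.46 cm

r = mv/(qB) = 7.74×10^-4 m, so one revolution covers 2πr = 4.86×10^-3 m.
In 3 revolutions: L = 3·2πr = 0.0146 m.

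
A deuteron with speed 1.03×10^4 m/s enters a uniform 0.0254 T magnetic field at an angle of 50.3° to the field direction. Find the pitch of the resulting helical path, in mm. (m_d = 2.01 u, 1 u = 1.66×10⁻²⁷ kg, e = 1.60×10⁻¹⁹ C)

The velocity component along B is v∥ = v cos50.3° = 6580 m/s.
The cyclotron period T = 2πm/(qB) = 5.16×10^-6 s is set by m, q, B alone.
Pitch = v∥·T = (6580)(5.16×10^-6) = 0.0339 m.

pitch ≈ 33.9 mm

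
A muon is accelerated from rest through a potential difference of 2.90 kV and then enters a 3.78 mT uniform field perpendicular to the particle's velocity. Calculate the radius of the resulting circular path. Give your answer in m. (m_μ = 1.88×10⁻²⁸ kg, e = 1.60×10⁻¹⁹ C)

The kinetic energy gained is K = qV = (1×1.60×10^-19)(2900) = 4.64×10^-16 J.
v = √(2K/m) = 2.22×10^6 m/s.
r = mv/(qB) = (1.88×10^-28)(2.22×10^6) / [(1×1.60×10^-19)(3.78×10^-3)] = 0.691 m.

r ≈ 0.691 m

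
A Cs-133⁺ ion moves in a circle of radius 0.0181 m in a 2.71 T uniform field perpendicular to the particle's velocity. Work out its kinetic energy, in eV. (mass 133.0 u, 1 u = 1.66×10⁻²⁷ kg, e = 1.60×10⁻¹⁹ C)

K ≈ 872 eV

v = qBr/m = (1×1.60×10^-19)(2.71)(0.0181) / (2.21×10^-25) = 3.55×10^4 m/s.
K = ½mv² = 0.5·(2.21×10^-25)·(3.55×10^4)² = 1.39×10^-16 J = 872 eV.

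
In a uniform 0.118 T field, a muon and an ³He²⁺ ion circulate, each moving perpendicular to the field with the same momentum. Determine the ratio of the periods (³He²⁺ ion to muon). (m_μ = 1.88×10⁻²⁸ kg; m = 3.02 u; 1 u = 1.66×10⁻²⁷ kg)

ratio ≈ 13.3

T = 2πm/(qB) is independent of speed, so T₂/T₁ = (m₂/q₂)/(m₁/q₁).
T_{³He²⁺ ion}/T_{muon} = (5.01×10^-27/2e) / (1.88×10^-28/1e) = 13.3.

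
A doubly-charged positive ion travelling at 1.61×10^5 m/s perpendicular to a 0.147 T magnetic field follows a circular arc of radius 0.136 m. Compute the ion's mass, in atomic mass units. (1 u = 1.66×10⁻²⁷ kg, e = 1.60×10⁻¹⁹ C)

qvB = mv²/r ⇒ m = qBr/v.
m = (2×1.60×10^-19)(0.147)(0.136) / (1.61×10^5) = 3.97×10^-26 kg = 23.9 u.

m ≈ 23.9 u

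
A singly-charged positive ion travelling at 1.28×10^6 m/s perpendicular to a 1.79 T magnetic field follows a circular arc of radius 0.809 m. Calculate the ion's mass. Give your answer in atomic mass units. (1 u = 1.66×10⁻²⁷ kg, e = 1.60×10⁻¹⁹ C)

m ≈ 109 u

qvB = mv²/r ⇒ m = qBr/v.
m = (1×1.60×10^-19)(1.79)(0.809) / (1.28×10^6) = 1.81×10^-25 kg = 109 u.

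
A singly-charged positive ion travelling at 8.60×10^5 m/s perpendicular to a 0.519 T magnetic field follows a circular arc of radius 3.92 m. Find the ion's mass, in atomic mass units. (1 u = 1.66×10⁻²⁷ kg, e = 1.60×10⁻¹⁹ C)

m ≈ 228 u

qvB = mv²/r ⇒ m = qBr/v.
m = (1×1.60×10^-19)(0.519)(3.92) / (8.60×10^5) = 3.79×10^-25 kg = 228 u.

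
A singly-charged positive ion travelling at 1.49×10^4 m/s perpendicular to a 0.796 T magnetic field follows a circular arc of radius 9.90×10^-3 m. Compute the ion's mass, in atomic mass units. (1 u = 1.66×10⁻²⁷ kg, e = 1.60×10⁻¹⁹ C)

qvB = mv²/r ⇒ m = qBr/v.
m = (1×1.60×10^-19)(0.796)(9.90×10^-3) / (1.49×10^4) = 8.46×10^-26 kg = 51.0 u.

m ≈ 51.0 u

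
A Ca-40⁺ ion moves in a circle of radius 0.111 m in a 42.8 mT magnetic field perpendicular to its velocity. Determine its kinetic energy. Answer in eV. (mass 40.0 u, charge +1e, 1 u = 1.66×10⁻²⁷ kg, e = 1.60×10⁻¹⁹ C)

K ≈ 27.2 eV

v = qBr/m = (1×1.60×10^-19)(0.0428)(0.111) / (6.64×10^-26) = 1.14×10^4 m/s.
K = ½mv² = 0.5·(6.64×10^-26)·(1.14×10^4)² = 4.35×10^-18 J = 27.2 eV.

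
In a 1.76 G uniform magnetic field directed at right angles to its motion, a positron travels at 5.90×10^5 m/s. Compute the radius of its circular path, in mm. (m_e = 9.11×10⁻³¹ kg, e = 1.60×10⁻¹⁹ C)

The magnetic force provides the centripetal force: qvB = mv²/r, so r = mv/(qB).
r = (9.11×10^-31 kg)(5.90×10^5 m/s) / [(1×1.60×10^-19 C)(1.76×10^-4 T)] = 0.0191 m.

r ≈ 19.1 mm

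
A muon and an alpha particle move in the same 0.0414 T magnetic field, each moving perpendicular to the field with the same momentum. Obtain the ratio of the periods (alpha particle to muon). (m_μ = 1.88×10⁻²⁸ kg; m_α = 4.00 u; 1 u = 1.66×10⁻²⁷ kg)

ratio ≈ 17.7

T = 2πm/(qB) is independent of speed, so T₂/T₁ = (m₂/q₂)/(m₁/q₁).
T_{alpha particle}/T_{muon} = (6.64×10^-27/2e) / (1.88×10^-28/1e) = 17.7.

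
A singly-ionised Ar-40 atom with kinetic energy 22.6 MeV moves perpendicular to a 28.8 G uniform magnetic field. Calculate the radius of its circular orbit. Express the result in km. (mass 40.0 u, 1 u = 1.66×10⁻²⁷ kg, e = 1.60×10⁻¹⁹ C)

Convert the energy: K = 22.6 MeV = 3.62×10^-12 J.
v = √(2K/m) = √(2·3.62×10^-12/6.64×10^-26) = 1.04×10^7 m/s.
r = mv/(qB) = (6.64×10^-26)(1.04×10^7) / [(1×1.60×10^-19)(2.88×10^-3)] = 1500 m.

r ≈ 1.50 km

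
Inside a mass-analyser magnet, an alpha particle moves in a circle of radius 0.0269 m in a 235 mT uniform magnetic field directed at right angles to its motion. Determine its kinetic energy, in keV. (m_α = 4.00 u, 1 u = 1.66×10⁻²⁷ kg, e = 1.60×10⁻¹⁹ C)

K ≈ 1.93 keV

v = qBr/m = (2×1.60×10^-19)(0.235)(0.0269) / (6.64×10^-27) = 3.05×10^5 m/s.
K = ½mv² = 0.5·(6.64×10^-27)·(3.05×10^5)² = 3.08×10^-16 J = 1.93 keV.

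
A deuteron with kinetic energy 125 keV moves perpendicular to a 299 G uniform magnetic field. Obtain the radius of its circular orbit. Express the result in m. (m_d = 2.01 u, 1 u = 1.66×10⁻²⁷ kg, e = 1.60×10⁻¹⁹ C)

Convert the energy: K = 125 keV = 2.00×10^-14 J.
v = √(2K/m) = √(2·2.00×10^-14/3.34×10^-27) = 3.46×10^6 m/s.
r = mv/(qB) = (3.34×10^-27)(3.46×10^6) / [(1×1.60×10^-19)(0.0299)] = 2.41 m.

r ≈ 2.41 m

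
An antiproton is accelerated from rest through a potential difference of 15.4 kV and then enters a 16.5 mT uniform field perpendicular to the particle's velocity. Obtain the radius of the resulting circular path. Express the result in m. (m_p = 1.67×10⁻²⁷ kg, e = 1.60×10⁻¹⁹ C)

r ≈ 1.09 m

The kinetic energy gained is K = qV = (1×1.60×10^-19)(1.54×10^4) = 2.46×10^-15 J.
v = √(2K/m) = 1.72×10^6 m/s.
r = mv/(qB) = (1.67×10^-27)(1.72×10^6) / [(1×1.60×10^-19)(0.0165)] = 1.09 m.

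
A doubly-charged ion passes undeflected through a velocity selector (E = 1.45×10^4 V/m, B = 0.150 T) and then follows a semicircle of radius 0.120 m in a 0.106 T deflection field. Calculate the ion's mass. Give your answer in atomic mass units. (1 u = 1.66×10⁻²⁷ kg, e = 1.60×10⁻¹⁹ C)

m ≈ 25.4 u

v = E/B₁ = 9.67×10^4 m/s.
From r = mv/(qB₂), m = qB₂r/v = (2×1.60×10^-19)(0.106)(0.120) / (9.67×10^4) = 4.21×10^-26 kg.
In atomic mass units: m = 4.21×10^-26 / 1.66×10^-27 = 25.4 u.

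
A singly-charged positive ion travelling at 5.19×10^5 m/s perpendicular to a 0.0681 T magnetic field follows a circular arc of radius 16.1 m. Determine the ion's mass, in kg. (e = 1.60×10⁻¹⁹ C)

m ≈ 3.38×10^-25 kg

qvB = mv²/r ⇒ m = qBr/v.
m = (1×1.60×10^-19)(0.0681)(16.1) / (5.19×10^5) = 3.38×10^-25 kg.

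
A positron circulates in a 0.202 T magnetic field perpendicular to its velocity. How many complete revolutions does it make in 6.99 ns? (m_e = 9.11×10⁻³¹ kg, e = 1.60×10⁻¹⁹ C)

N = 39

T = 2πm/(qB) = 2π(9.11×10^-31) / [(1×1.60×10^-19)(0.202)] = 1.7710×10^-10 s.
N = t/T = 6.99×10^-9 / 1.7710×10^-10 ≈ 39.47, so 39 complete revolutions.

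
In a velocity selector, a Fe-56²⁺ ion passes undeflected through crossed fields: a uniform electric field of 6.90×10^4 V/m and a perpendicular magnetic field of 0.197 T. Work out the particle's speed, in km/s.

v ≈ 350 km/s

For zero net force, qE = qvB, so v = E/B.
v = (6.90×10^4) / (0.197) = 3.50×10^5 m/s.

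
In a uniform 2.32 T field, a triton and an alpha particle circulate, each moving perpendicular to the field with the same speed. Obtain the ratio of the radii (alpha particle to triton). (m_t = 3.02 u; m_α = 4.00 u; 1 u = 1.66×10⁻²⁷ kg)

r = mv/(qB) ⇒ at equal v, r ∝ m/q.
r_{alpha particle}/r_{triton} = 0.662.

ratio ≈ 0.662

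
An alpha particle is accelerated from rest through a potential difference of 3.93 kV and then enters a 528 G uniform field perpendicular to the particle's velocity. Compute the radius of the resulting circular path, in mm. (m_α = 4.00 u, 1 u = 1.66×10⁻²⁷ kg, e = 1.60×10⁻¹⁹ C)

The kinetic energy gained is K = qV = (2×1.60×10^-19)(3930) = 1.26×10^-15 J.
v = √(2K/m) = 6.15×10^5 m/s.
r = mv/(qB) = (6.64×10^-27)(6.15×10^5) / [(2×1.60×10^-19)(0.0528)] = 0.242 m.

r ≈ 242 mm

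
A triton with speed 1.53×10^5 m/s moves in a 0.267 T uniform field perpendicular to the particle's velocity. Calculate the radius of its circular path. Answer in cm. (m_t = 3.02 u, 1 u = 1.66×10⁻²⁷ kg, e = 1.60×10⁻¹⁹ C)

r ≈ 1.80 cm

The magnetic force provides the centripetal force: qvB = mv²/r, so r = mv/(qB).
r = (5.01×10^-27 kg)(1.53×10^5 m/s) / [(1×1.60×10^-19 C)(0.267 T)] = 0.0180 m.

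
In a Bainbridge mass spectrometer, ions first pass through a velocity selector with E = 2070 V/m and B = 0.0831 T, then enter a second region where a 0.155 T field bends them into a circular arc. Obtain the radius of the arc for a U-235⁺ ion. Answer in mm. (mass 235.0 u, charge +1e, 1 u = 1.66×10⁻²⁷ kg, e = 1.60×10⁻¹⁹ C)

r ≈ 392 mm

The selector passes v = E/B = 2070/0.0831 = 2.49×10^4 m/s.
In the deflection region, r = mv/(qB₂) = (3.90×10^-25)(2.49×10^4) / [(1×1.60×10^-19)(0.155)] = 0.392 m.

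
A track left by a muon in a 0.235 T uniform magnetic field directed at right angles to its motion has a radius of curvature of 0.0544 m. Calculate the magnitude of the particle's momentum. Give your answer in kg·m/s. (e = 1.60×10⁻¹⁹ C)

Since qvB = mv²/r, the momentum p = mv = qBr.
p = (1×1.60×10^-19)(0.235)(0.0544) = 2.05×10^-21 kg·m/s.

p ≈ 2.05×10^-21 kg·m/s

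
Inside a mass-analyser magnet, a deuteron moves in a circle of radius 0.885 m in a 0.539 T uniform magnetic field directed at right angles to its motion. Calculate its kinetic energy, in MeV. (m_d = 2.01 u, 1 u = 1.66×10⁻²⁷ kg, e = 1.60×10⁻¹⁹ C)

v = qBr/m = (1×1.60×10^-19)(0.539)(0.885) / (3.34×10^-27) = 2.29×10^7 m/s.
K = ½mv² = 0.5·(3.34×10^-27)·(2.29×10^7)² = 8.73×10^-13 J = 5.46 MeV.

K ≈ 5.46 MeV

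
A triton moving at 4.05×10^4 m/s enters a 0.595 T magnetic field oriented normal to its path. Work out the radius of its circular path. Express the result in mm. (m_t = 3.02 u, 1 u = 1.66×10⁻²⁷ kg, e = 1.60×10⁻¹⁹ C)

r ≈ 2.13 mm

The magnetic force provides the centripetal force: qvB = mv²/r, so r = mv/(qB).
r = (5.01×10^-27 kg)(4.05×10^4 m/s) / [(1×1.60×10^-19 C)(0.595 T)] = 2.13×10^-3 m.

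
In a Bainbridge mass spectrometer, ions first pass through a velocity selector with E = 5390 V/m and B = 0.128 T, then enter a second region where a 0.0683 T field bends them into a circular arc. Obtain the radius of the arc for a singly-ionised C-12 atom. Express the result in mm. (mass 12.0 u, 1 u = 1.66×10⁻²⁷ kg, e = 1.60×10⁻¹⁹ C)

The selector passes v = E/B = 5390/0.128 = 4.21×10^4 m/s.
In the deflection region, r = mv/(qB₂) = (1.99×10^-26)(4.21×10^4) / [(1×1.60×10^-19)(0.0683)] = 0.0768 m.

r ≈ 76.8 mm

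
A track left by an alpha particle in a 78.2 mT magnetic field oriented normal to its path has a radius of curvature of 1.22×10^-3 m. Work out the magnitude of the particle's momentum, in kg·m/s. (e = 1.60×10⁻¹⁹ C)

p ≈ 3.05×10^-23 kg·m/s

Since qvB = mv²/r, the momentum p = mv = qBr.
p = (2×1.60×10^-19)(0.0782)(1.22×10^-3) = 3.05×10^-23 kg·m/s.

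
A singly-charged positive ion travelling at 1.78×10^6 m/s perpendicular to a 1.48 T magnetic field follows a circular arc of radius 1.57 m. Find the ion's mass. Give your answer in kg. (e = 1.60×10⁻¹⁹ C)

qvB = mv²/r ⇒ m = qBr/v.
m = (1×1.60×10^-19)(1.48)(1.57) / (1.78×10^6) = 2.09×10^-25 kg.

m ≈ 2.09×10^-25 kg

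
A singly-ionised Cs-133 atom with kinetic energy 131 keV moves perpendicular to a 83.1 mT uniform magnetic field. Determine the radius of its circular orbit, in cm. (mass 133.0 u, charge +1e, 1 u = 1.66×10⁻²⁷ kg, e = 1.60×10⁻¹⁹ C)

r ≈ 724 cm

Convert the energy: K = 131 keV = 2.10×10^-14 J.
v = √(2K/m) = √(2·2.10×10^-14/2.21×10^-25) = 4.36×10^5 m/s.
r = mv/(qB) = (2.21×10^-25)(4.36×10^5) / [(1×1.60×10^-19)(0.0831)] = 7.24 m.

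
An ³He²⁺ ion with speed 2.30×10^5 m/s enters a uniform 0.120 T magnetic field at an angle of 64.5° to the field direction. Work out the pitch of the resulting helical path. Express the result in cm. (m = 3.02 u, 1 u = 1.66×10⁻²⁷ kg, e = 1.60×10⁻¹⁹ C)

The velocity component along B is v∥ = v cos64.5° = 9.90×10^4 m/s.
The cyclotron period T = 2πm/(qB) = 8.20×10^-7 s is set by m, q, B alone.
Pitch = v∥·T = (9.90×10^4)(8.20×10^-7) = 0.0812 m.

pitch ≈ 8.12 cm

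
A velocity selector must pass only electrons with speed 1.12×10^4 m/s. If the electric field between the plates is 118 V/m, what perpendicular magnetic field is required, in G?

qE = qvB ⇒ B = E/v = (118) / (1.12×10^4) = 0.0105 T.

B ≈ 105 G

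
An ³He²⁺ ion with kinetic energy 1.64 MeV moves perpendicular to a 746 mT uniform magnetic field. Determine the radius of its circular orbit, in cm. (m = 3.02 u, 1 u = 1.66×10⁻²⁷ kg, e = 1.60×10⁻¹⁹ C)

r ≈ 21.5 cm

Convert the energy: K = 1.64 MeV = 2.62×10^-13 J.
v = √(2K/m) = √(2·2.62×10^-13/5.01×10^-27) = 1.02×10^7 m/s.
r = mv/(qB) = (5.01×10^-27)(1.02×10^7) / [(2×1.60×10^-19)(0.746)] = 0.215 m.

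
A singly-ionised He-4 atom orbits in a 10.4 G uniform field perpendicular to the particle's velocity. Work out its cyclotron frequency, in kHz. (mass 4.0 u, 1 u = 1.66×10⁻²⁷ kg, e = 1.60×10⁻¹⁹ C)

f ≈ 3.99 kHz

f = qB/(2πm) = (1×1.60×10^-19)(1.04×10^-3) / [2π(6.64×10^-27)] = 3990 Hz.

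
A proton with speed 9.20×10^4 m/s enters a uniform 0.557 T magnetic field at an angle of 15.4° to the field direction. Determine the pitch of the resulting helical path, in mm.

pitch ≈ 10.4 mm

The velocity component along B is v∥ = v cos15.4° = 8.87×10^4 m/s.
The cyclotron period T = 2πm/(qB) = 1.18×10^-7 s is set by m, q, B alone.
Pitch = v∥·T = (8.87×10^4)(1.18×10^-7) = 0.0104 m.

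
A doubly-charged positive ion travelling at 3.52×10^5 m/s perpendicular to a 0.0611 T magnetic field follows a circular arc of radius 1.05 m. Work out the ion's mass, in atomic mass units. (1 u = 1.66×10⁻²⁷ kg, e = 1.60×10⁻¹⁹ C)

m ≈ 35.1 u

qvB = mv²/r ⇒ m = qBr/v.
m = (2×1.60×10^-19)(0.0611)(1.05) / (3.52×10^5) = 5.83×10^-26 kg = 35.1 u.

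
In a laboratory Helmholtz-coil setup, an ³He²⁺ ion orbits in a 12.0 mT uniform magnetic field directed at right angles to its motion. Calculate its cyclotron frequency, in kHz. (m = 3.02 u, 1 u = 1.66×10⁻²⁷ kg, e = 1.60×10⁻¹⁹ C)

f ≈ 122 kHz

f = qB/(2πm) = (2×1.60×10^-19)(0.0120) / [2π(5.01×10^-27)] = 1.22×10^5 Hz.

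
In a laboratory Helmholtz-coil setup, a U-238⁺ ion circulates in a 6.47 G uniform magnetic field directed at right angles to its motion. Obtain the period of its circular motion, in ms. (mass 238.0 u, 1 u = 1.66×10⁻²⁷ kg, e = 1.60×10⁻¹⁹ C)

T ≈ 24.0 ms

The cyclotron period is independent of speed: T = 2πm/(qB).
T = 2π(3.95×10^-25) / [(1×1.60×10^-19)(6.47×10^-4)] = 0.0240 s.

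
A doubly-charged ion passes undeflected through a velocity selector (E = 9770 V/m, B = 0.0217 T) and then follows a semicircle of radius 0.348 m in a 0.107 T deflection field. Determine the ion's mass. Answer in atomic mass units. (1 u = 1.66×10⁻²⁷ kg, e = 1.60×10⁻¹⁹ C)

m ≈ 15.9 u

v = E/B₁ = 4.50×10^5 m/s.
From r = mv/(qB₂), m = qB₂r/v = (2×1.60×10^-19)(0.107)(0.348) / (4.50×10^5) = 2.65×10^-26 kg.
In atomic mass units: m = 2.65×10^-26 / 1.66×10^-27 = 15.9 u.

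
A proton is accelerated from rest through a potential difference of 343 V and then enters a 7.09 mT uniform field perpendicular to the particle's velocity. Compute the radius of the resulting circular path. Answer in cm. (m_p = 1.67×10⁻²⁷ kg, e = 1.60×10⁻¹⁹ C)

r ≈ 37.7 cm

The kinetic energy gained is K = qV = (1×1.60×10^-19)(343) = 5.49×10^-17 J.
v = √(2K/m) = 2.56×10^5 m/s.
r = mv/(qB) = (1.67×10^-27)(2.56×10^5) / [(1×1.60×10^-19)(7.09×10^-3)] = 0.377 m.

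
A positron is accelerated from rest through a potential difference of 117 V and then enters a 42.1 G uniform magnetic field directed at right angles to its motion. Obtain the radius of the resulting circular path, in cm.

r ≈ 0.867 cm

The kinetic energy gained is K = qV = (1×1.60×10^-19)(117) = 1.87×10^-17 J.
v = √(2K/m) = 6.41×10^6 m/s.
r = mv/(qB) = (9.11×10^-31)(6.41×10^6) / [(1×1.60×10^-19)(4.21×10^-3)] = 8.67×10^-3 m.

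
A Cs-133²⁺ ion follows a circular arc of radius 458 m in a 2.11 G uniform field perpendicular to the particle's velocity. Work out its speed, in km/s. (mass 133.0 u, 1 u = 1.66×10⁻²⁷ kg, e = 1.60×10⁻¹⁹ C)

From qvB = mv²/r, v = qBr/m.
v = (2×1.60×10^-19)(2.11×10^-4)(458) / (2.21×10^-25) = 1.40×10^5 m/s.

v ≈ 140 km/s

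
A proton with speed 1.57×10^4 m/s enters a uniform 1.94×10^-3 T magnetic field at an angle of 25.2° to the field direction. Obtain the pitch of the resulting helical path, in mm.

The velocity component along B is v∥ = v cos25.2° = 1.42×10^4 m/s.
The cyclotron period T = 2πm/(qB) = 3.38×10^-5 s is set by m, q, B alone.
Pitch = v∥·T = (1.42×10^4)(3.38×10^-5) = 0.480 m.

pitch ≈ 480 mm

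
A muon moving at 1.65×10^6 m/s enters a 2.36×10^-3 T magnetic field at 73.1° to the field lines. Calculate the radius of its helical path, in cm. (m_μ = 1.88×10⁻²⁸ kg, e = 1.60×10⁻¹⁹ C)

r ≈ 78.6 cm

Only the perpendicular component v⊥ = v sin73.1° = 1.58×10^6 m/s is bent by the field.
r = m v⊥ /(qB) = (1.88×10^-28)(1.58×10^6) / [(1×1.60×10^-19)(2.36×10^-3)] = 0.786 m.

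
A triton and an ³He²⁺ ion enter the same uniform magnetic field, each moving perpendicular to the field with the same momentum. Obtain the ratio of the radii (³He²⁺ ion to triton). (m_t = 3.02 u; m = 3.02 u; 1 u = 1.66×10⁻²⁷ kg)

r = p/(qB) ⇒ at equal p, r ∝ 1/q.
r_{³He²⁺ ion}/r_{triton} = 0.500.

ratio ≈ 0.500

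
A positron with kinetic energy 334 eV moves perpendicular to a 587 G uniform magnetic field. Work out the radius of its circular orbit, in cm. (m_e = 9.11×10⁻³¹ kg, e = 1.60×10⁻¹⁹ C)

Convert the energy: K = 334 eV = 5.34×10^-17 J.
v = √(2K/m) = √(2·5.34×10^-17/9.11×10^-31) = 1.08×10^7 m/s.
r = mv/(qB) = (9.11×10^-31)(1.08×10^7) / [(1×1.60×10^-19)(0.0587)] = 1.05×10^-3 m.

r ≈ 0.105 cm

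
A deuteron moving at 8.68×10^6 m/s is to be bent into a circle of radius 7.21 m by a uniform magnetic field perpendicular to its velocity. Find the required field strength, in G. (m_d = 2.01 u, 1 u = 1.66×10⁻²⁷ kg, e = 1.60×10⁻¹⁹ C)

B ≈ 251 G

qvB = mv²/r gives B = mv/(qr).
B = (3.34×10^-27)(8.68×10^6) / [(1×1.60×10^-19)(7.21)] = 0.0251 T.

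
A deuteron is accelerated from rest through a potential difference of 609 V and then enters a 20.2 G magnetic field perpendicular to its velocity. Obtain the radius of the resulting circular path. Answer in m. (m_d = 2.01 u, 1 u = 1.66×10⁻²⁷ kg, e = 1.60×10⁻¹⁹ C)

The kinetic energy gained is K = qV = (1×1.60×10^-19)(609) = 9.74×10^-17 J.
v = √(2K/m) = 2.42×10^5 m/s.
r = mv/(qB) = (3.34×10^-27)(2.42×10^5) / [(1×1.60×10^-19)(2.02×10^-3)] = 2.49 m.

r ≈ 2.49 m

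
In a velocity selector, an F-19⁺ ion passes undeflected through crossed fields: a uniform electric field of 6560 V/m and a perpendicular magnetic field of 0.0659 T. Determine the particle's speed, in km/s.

v ≈ 99.5 km/s

For zero net force, qE = qvB, so v = E/B.
v = (6560) / (0.0659) = 9.95×10^4 m/s.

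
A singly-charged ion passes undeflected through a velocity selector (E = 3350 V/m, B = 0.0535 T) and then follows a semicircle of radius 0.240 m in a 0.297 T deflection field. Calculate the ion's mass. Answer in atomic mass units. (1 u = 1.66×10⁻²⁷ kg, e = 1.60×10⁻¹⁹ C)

m ≈ 110 u

v = E/B₁ = 6.26×10^4 m/s.
From r = mv/(qB₂), m = qB₂r/v = (1×1.60×10^-19)(0.297)(0.240) / (6.26×10^4) = 1.82×10^-25 kg.
In atomic mass units: m = 1.82×10^-25 / 1.66×10^-27 = 110 u.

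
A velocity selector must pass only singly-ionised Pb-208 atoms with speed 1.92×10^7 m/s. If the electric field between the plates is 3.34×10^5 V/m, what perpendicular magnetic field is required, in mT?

qE = qvB ⇒ B = E/v = (3.34×10^5) / (1.92×10^7) = 0.0174 T.

B ≈ 17.4 mT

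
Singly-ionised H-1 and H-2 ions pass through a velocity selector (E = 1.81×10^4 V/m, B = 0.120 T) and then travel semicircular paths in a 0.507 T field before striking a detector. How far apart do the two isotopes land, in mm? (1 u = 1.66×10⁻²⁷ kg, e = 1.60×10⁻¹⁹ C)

Both emerge at v = E/B₁ = 1.51×10^5 m/s.
r = mv/(qB₂), so r₁ = 3.09×10^-3 m and r₂ = 6.17×10^-3 m, giving Δr = 3.09×10^-3 m.
After a semicircle each ion lands a diameter 2r from the entry slit, so the separation is 2Δr = 6.17×10^-3 m.

Δd ≈ 6.17 mm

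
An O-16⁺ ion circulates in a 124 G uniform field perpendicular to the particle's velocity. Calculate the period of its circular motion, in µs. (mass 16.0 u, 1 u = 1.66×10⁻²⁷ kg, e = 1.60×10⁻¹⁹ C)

T ≈ 84.1 µs

The cyclotron period is independent of speed: T = 2πm/(qB).
T = 2π(2.66×10^-26) / [(1×1.60×10^-19)(0.0124)] = 8.41×10^-5 s.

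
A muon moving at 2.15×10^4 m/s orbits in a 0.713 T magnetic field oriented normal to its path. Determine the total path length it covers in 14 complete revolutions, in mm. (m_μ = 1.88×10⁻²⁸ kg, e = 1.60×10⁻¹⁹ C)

L ≈ 3.12 mm

r = mv/(qB) = 3.54×10^-5 m, so one revolution covers 2πr = 2.23×10^-4 m.
In 14 revolutions: L = 14·2πr = 3.12×10^-3 m.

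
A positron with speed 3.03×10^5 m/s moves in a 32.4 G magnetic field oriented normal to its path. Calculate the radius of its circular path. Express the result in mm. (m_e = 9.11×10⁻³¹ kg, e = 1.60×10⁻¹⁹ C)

The magnetic force provides the centripetal force: qvB = mv²/r, so r = mv/(qB).
r = (9.11×10^-31 kg)(3.03×10^5 m/s) / [(1×1.60×10^-19 C)(3.24×10^-3 T)] = 5.32×10^-4 m.

r ≈ 0.532 mm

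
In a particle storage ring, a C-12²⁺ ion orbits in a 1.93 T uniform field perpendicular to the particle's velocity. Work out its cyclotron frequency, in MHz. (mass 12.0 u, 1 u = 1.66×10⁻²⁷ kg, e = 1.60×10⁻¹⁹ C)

f ≈ 4.93 MHz

f = qB/(2πm) = (2×1.60×10^-19)(1.93) / [2π(1.99×10^-26)] = 4.93×10^6 Hz.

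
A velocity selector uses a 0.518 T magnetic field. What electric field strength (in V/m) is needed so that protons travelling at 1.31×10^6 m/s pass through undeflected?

qE = qvB ⇒ E = vB = (1.31×10^6)(0.518) = 6.79×10^5 V/m.

E ≈ 6.79×10^5 V/m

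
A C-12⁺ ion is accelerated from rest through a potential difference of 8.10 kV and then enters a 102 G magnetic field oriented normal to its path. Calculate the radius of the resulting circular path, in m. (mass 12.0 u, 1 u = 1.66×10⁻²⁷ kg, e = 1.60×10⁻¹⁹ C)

The kinetic energy gained is K = qV = (1×1.60×10^-19)(8100) = 1.30×10^-15 J.
v = √(2K/m) = 3.61×10^5 m/s.
r = mv/(qB) = (1.99×10^-26)(3.61×10^5) / [(1×1.60×10^-19)(0.0102)] = 4.40 m.

r ≈ 4.40 m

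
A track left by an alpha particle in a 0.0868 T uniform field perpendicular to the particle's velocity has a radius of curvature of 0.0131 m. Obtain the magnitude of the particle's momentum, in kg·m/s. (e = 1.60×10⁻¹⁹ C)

p ≈ 3.64×10^-22 kg·m/s

Since qvB = mv²/r, the momentum p = mv = qBr.
p = (2×1.60×10^-19)(0.0868)(0.0131) = 3.64×10^-22 kg·m/s.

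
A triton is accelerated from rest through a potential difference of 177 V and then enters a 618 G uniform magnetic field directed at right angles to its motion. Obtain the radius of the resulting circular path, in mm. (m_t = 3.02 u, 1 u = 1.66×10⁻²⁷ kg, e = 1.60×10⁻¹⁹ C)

r ≈ 53.9 mm

The kinetic energy gained is K = qV = (1×1.60×10^-19)(177) = 2.83×10^-17 J.
v = √(2K/m) = 1.06×10^5 m/s.
r = mv/(qB) = (5.01×10^-27)(1.06×10^5) / [(1×1.60×10^-19)(0.0618)] = 0.0539 m.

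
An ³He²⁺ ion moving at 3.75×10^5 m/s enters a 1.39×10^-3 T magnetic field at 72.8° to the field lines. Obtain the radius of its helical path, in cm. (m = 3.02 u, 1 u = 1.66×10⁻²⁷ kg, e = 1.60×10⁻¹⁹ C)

r ≈ 404 cm

Only the perpendicular component v⊥ = v sin72.8° = 3.58×10^5 m/s is bent by the field.
r = m v⊥ /(qB) = (5.01×10^-27)(3.58×10^5) / [(2×1.60×10^-19)(1.39×10^-3)] = 4.04 m.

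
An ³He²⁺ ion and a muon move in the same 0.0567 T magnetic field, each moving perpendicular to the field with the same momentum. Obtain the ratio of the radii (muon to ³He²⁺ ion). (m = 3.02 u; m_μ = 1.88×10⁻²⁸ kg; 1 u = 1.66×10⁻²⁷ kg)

ratio ≈ 2.00

r = p/(qB) ⇒ at equal p, r ∝ 1/q.
r_{muon}/r_{³He²⁺ ion} = 2.00.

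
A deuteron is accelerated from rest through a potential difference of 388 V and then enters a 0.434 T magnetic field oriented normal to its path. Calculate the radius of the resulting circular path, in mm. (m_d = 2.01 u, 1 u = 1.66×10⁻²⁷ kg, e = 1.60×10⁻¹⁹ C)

r ≈ 9.27 mm

The kinetic energy gained is K = qV = (1×1.60×10^-19)(388) = 6.21×10^-17 J.
v = √(2K/m) = 1.93×10^5 m/s.
r = mv/(qB) = (3.34×10^-27)(1.93×10^5) / [(1×1.60×10^-19)(0.434)] = 9.27×10^-3 m.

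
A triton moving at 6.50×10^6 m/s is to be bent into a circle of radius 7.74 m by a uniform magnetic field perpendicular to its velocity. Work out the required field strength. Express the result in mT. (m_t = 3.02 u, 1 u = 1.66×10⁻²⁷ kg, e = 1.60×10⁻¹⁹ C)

qvB = mv²/r gives B = mv/(qr).
B = (5.01×10^-27)(6.50×10^6) / [(1×1.60×10^-19)(7.74)] = 0.0263 T.

B ≈ 26.3 mT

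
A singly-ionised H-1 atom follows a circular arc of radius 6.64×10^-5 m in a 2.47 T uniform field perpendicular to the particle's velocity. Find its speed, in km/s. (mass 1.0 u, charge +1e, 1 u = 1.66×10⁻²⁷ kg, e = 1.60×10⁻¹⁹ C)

From qvB = mv²/r, v = qBr/m.
v = (1×1.60×10^-19)(2.47)(6.64×10^-5) / (1.66×10^-27) = 1.58×10^4 m/s.

v ≈ 15.8 km/s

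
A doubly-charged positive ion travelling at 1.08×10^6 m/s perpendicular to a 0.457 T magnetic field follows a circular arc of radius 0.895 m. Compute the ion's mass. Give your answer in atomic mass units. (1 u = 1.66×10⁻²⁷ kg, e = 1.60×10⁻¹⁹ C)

qvB = mv²/r ⇒ m = qBr/v.
m = (2×1.60×10^-19)(0.457)(0.895) / (1.08×10^6) = 1.21×10^-25 kg = 73.0 u.

m ≈ 73.0 u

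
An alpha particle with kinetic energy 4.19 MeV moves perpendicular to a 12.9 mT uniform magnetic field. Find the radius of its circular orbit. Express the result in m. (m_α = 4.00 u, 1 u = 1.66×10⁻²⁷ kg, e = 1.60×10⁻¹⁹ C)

Convert the energy: K = 4.19 MeV = 6.70×10^-13 J.
v = √(2K/m) = √(2·6.70×10^-13/6.64×10^-27) = 1.42×10^7 m/s.
r = mv/(qB) = (6.64×10^-27)(1.42×10^7) / [(2×1.60×10^-19)(0.0129)] = 22.9 m.

r ≈ 22.9 m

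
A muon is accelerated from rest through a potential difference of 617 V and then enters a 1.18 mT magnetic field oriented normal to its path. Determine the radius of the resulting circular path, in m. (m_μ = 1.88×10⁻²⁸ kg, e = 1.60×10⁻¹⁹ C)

r ≈ 1.02 m

The kinetic energy gained is K = qV = (1×1.60×10^-19)(617) = 9.87×10^-17 J.
v = √(2K/m) = 1.02×10^6 m/s.
r = mv/(qB) = (1.88×10^-28)(1.02×10^6) / [(1×1.60×10^-19)(1.18×10^-3)] = 1.02 m.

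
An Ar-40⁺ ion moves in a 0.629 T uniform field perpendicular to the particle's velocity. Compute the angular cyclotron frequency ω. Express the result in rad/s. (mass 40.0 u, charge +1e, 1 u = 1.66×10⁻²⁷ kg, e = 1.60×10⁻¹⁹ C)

ω = qB/m = (1×1.60×10^-19)(0.629) / (6.64×10^-26) = 1.52×10^6 rad/s.

ω ≈ 1.52×10^6 rad/s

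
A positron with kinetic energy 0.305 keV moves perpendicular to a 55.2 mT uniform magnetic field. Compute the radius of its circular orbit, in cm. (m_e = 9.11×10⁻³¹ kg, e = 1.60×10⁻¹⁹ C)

Convert the energy: K = 0.305 keV = 4.88×10^-17 J.
v = √(2K/m) = √(2·4.88×10^-17/9.11×10^-31) = 1.04×10^7 m/s.
r = mv/(qB) = (9.11×10^-31)(1.04×10^7) / [(1×1.60×10^-19)(0.0552)] = 1.07×10^-3 m.

r ≈ 0.107 cm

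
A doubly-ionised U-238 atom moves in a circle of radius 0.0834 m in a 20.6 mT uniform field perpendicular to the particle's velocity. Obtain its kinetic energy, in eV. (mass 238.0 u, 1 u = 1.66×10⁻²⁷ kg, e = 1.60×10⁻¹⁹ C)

K ≈ 2.39 eV

v = qBr/m = (2×1.60×10^-19)(0.0206)(0.0834) / (3.95×10^-25) = 1390 m/s.
K = ½mv² = 0.5·(3.95×10^-25)·(1390)² = 3.83×10^-19 J = 2.39 eV.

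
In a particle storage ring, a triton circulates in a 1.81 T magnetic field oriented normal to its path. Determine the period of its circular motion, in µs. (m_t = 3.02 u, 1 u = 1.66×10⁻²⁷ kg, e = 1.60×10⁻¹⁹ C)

The cyclotron period is independent of speed: T = 2πm/(qB).
T = 2π(5.01×10^-27) / [(1×1.60×10^-19)(1.81)] = 1.09×10^-7 s.

T ≈ 0.109 µs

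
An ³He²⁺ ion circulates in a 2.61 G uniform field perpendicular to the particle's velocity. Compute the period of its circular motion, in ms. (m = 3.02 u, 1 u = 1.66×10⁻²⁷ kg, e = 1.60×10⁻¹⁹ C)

The cyclotron period is independent of speed: T = 2πm/(qB).
T = 2π(5.01×10^-27) / [(2×1.60×10^-19)(2.61×10^-4)] = 3.77×10^-4 s.

T ≈ 0.377 ms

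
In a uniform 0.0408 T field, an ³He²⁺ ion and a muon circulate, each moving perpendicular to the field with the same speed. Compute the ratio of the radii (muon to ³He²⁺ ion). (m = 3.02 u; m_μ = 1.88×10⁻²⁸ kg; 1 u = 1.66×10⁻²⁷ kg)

r = mv/(qB) ⇒ at equal v, r ∝ m/q.
r_{muon}/r_{³He²⁺ ion} = 0.0750.

ratio ≈ 0.0750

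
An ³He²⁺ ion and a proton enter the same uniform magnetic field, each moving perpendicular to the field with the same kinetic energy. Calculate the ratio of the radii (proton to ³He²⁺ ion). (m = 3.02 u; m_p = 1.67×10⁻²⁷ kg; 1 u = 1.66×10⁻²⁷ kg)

r = √(2mK)/(qB) ⇒ at equal K, r ∝ √m/q.
r_{proton}/r_{³He²⁺ ion} = 1.15.

ratio ≈ 1.15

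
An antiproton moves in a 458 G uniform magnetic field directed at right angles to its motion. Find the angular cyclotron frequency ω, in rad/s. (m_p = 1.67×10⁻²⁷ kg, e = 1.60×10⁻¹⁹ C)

ω ≈ 4.39×10^6 rad/s

ω = qB/m = (1×1.60×10^-19)(0.0458) / (1.67×10^-27) = 4.39×10^6 rad/s.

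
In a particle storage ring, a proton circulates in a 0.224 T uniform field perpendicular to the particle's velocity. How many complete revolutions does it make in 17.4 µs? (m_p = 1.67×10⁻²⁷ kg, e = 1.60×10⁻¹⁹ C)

T = 2πm/(qB) = 2π(1.67×10^-27) / [(1×1.60×10^-19)(0.224)] = 2.9277×10^-7 s.
N = t/T = 1.74×10^-5 / 2.9277×10^-7 ≈ 59.43, so 59 complete revolutions.

N = 59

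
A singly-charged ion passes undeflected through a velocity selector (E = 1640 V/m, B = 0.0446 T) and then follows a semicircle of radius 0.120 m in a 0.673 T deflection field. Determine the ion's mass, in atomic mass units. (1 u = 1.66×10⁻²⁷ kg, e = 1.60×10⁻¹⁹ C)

m ≈ 212 u

v = E/B₁ = 3.68×10^4 m/s.
From r = mv/(qB₂), m = qB₂r/v = (1×1.60×10^-19)(0.673)(0.120) / (3.68×10^4) = 3.51×10^-25 kg.
In atomic mass units: m = 3.51×10^-25 / 1.66×10^-27 = 212 u.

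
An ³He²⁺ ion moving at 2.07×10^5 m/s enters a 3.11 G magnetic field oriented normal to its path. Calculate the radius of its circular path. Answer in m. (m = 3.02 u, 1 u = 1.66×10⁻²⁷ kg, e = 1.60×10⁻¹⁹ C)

The magnetic force provides the centripetal force: qvB = mv²/r, so r = mv/(qB).
r = (5.01×10^-27 kg)(2.07×10^5 m/s) / [(2×1.60×10^-19 C)(3.11×10^-4 T)] = 10.4 m.

r ≈ 10.4 m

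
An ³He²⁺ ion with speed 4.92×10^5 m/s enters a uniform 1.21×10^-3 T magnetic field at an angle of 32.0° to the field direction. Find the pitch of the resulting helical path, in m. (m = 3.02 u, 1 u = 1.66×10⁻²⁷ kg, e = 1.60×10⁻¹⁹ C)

pitch ≈ 33.9 m

The velocity component along B is v∥ = v cos32.0° = 4.17×10^5 m/s.
The cyclotron period T = 2πm/(qB) = 8.14×10^-5 s is set by m, q, B alone.
Pitch = v∥·T = (4.17×10^5)(8.14×10^-5) = 33.9 m.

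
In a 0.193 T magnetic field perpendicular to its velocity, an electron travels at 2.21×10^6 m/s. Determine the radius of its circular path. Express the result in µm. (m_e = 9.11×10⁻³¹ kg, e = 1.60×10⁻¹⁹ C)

The magnetic force provides the centripetal force: qvB = mv²/r, so r = mv/(qB).
r = (9.11×10^-31 kg)(2.21×10^6 m/s) / [(1×1.60×10^-19 C)(0.193 T)] = 6.52×10^-5 m.

r ≈ 65.2 µm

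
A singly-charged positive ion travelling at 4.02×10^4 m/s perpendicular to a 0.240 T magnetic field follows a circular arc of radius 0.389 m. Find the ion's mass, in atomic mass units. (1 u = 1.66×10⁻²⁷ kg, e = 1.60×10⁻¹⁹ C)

m ≈ 224 u

qvB = mv²/r ⇒ m = qBr/v.
m = (1×1.60×10^-19)(0.240)(0.389) / (4.02×10^4) = 3.72×10^-25 kg = 224 u.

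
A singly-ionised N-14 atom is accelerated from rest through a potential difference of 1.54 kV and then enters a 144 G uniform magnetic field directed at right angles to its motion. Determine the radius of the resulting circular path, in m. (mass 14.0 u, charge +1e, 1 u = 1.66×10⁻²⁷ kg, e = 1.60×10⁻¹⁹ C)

r ≈ 1.47 m

The kinetic energy gained is K = qV = (1×1.60×10^-19)(1540) = 2.46×10^-16 J.
v = √(2K/m) = 1.46×10^5 m/s.
r = mv/(qB) = (2.32×10^-26)(1.46×10^5) / [(1×1.60×10^-19)(0.0144)] = 1.47 m.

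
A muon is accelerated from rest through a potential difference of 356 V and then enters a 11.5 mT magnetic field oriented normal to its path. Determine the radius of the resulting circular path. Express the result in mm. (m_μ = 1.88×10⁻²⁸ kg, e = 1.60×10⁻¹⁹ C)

r ≈ 79.5 mm

The kinetic energy gained is K = qV = (1×1.60×10^-19)(356) = 5.70×10^-17 J.
v = √(2K/m) = 7.78×10^5 m/s.
r = mv/(qB) = (1.88×10^-28)(7.78×10^5) / [(1×1.60×10^-19)(0.0115)] = 0.0795 m.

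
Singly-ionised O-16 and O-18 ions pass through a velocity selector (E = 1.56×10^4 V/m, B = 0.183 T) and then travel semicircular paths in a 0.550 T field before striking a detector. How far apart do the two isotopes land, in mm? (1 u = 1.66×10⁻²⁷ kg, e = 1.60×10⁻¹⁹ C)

Δd ≈ 6.43 mm

Both emerge at v = E/B₁ = 8.52×10^4 m/s.
r = mv/(qB₂), so r₁ = 0.02573 m and r₂ = 0.02894 m, giving Δr = 3.22×10^-3 m.
After a semicircle each ion lands a diameter 2r from the entry slit, so the separation is 2Δr = 6.43×10^-3 m.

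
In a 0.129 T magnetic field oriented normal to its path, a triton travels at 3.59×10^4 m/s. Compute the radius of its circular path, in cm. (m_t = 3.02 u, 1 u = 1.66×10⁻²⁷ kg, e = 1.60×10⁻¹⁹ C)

r ≈ 0.872 cm

The magnetic force provides the centripetal force: qvB = mv²/r, so r = mv/(qB).
r = (5.01×10^-27 kg)(3.59×10^4 m/s) / [(1×1.60×10^-19 C)(0.129 T)] = 8.72×10^-3 m.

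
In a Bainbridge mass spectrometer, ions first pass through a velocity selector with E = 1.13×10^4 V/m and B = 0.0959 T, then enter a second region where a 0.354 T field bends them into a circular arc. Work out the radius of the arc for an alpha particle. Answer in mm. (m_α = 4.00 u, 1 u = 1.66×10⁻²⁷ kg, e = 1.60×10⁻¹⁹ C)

The selector passes v = E/B = 1.13×10^4/0.0959 = 1.18×10^5 m/s.
In the deflection region, r = mv/(qB₂) = (6.64×10^-27)(1.18×10^5) / [(2×1.60×10^-19)(0.354)] = 6.91×10^-3 m.

r ≈ 6.91 mm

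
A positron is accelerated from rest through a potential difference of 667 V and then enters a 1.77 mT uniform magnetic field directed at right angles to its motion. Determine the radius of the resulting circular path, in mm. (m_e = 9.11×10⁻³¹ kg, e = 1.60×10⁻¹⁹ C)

r ≈ 49.2 mm

The kinetic energy gained is K = qV = (1×1.60×10^-19)(667) = 1.07×10^-16 J.
v = √(2K/m) = 1.53×10^7 m/s.
r = mv/(qB) = (9.11×10^-31)(1.53×10^7) / [(1×1.60×10^-19)(1.77×10^-3)] = 0.0492 m.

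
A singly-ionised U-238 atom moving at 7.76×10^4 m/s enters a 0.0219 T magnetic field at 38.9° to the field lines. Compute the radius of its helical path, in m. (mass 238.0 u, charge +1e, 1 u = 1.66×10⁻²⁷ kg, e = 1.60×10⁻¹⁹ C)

r ≈ 5.49 m

Only the perpendicular component v⊥ = v sin38.9° = 4.87×10^4 m/s is bent by the field.
r = m v⊥ /(qB) = (3.95×10^-25)(4.87×10^4) / [(1×1.60×10^-19)(0.0219)] = 5.49 m.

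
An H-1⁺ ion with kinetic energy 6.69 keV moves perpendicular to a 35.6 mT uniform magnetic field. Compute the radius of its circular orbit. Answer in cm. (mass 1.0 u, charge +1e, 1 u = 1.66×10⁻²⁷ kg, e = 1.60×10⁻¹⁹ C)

Convert the energy: K = 6.69 keV = 1.07×10^-15 J.
v = √(2K/m) = √(2·1.07×10^-15/1.66×10^-27) = 1.14×10^6 m/s.
r = mv/(qB) = (1.66×10^-27)(1.14×10^6) / [(1×1.60×10^-19)(0.0356)] = 0.331 m.

r ≈ 33.1 cm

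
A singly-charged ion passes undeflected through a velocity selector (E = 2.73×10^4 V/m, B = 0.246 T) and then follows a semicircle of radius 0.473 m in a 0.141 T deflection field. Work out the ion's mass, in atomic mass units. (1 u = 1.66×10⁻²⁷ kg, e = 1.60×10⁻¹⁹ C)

v = E/B₁ = 1.11×10^5 m/s.
From r = mv/(qB₂), m = qB₂r/v = (1×1.60×10^-19)(0.141)(0.473) / (1.11×10^5) = 9.62×10^-26 kg.
In atomic mass units: m = 9.62×10^-26 / 1.66×10^-27 = 57.9 u.

m ≈ 57.9 u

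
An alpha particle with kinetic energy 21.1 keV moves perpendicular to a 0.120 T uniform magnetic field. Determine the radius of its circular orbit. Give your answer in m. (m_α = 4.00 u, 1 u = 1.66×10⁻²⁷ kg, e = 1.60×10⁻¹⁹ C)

r ≈ 0.174 m

Convert the energy: K = 21.1 keV = 3.38×10^-15 J.
v = √(2K/m) = √(2·3.38×10^-15/6.64×10^-27) = 1.01×10^6 m/s.
r = mv/(qB) = (6.64×10^-27)(1.01×10^6) / [(2×1.60×10^-19)(0.120)] = 0.174 m.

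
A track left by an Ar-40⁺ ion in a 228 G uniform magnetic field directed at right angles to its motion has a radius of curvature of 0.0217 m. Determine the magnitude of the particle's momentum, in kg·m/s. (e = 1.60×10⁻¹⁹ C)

Since qvB = mv²/r, the momentum p = mv = qBr.
p = (1×1.60×10^-19)(0.0228)(0.0217) = 7.92×10^-23 kg·m/s.

p ≈ 7.92×10^-23 kg·m/s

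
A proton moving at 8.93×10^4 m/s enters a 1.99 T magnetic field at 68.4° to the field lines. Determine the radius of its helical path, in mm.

r ≈ 0.435 mm

Only the perpendicular component v⊥ = v sin68.4° = 8.30×10^4 m/s is bent by the field.
r = m v⊥ /(qB) = (1.67×10^-27)(8.30×10^4) / [(1×1.60×10^-19)(1.99)] = 4.35×10^-4 m.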